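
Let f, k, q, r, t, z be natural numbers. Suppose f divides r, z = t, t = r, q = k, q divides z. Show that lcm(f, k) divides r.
z = t and t = r, so z = r. Since q = k and q divides z, k divides z. z = r, so k divides r. Since f divides r, lcm(f, k) divides r.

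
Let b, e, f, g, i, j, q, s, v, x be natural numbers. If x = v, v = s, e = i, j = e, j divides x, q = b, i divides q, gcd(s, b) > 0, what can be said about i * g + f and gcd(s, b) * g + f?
i * g + f ≤ gcd(s, b) * g + f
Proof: x = v and v = s, hence x = s. j = e and j divides x, therefore e divides x. e = i, so i divides x. Since x = s, i divides s. Because q = b and i divides q, i divides b. Since i divides s, i divides gcd(s, b). Since gcd(s, b) > 0, i ≤ gcd(s, b). By multiplying by a non-negative, i * g ≤ gcd(s, b) * g. Then i * g + f ≤ gcd(s, b) * g + f.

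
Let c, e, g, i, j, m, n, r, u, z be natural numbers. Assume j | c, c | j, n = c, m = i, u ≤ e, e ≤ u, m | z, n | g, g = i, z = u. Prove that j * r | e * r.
c | j and j | c, so c = j. Since n = c, n = j. Since g = i and n | g, n | i. Since n = j, j | i. u ≤ e and e ≤ u, so u = e. m = i and m | z, thus i | z. z = u, so i | u. Since u = e, i | e. Since j | i, j | e. Then j * r | e * r.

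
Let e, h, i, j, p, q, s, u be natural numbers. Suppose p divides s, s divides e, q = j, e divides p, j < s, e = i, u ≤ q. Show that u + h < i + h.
q = j and u ≤ q, so u ≤ j. From e divides p and p divides s, e divides s. s divides e, so s = e. Since e = i, s = i. From j < s, j < i. Since u ≤ j, u < i. Then u + h < i + h.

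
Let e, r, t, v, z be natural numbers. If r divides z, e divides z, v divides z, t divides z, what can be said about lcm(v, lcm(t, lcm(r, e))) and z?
lcm(v, lcm(t, lcm(r, e))) divides z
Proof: Since r divides z and e divides z, lcm(r, e) divides z. Since t divides z, lcm(t, lcm(r, e)) divides z. Since v divides z, lcm(v, lcm(t, lcm(r, e))) divides z.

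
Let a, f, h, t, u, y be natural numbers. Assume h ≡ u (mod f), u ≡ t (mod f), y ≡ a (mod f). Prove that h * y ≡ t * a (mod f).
From h ≡ u (mod f) and u ≡ t (mod f), h ≡ t (mod f). Since y ≡ a (mod f), by multiplying congruences, h * y ≡ t * a (mod f).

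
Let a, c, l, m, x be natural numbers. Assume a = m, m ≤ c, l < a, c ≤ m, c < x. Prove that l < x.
Because m ≤ c and c ≤ m, m = c. a = m and l < a, thus l < m. m = c, so l < c. c < x, so l < x.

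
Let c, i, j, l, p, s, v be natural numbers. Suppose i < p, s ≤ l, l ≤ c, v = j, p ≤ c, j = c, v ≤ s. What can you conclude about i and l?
i < l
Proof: From v = j and j = c, v = c. v ≤ s and s ≤ l, therefore v ≤ l. Since v = c, c ≤ l. l ≤ c, so c = l. Since p ≤ c, p ≤ l. Since i < p, i < l.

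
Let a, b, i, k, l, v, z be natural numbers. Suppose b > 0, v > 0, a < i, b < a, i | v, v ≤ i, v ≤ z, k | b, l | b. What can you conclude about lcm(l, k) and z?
lcm(l, k) < z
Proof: i | v and v > 0, thus i ≤ v. Since v ≤ i, i = v. l | b and k | b, thus lcm(l, k) | b. b > 0, so lcm(l, k) ≤ b. b < a and a < i, hence b < i. lcm(l, k) ≤ b, so lcm(l, k) < i. From i = v, lcm(l, k) < v. v ≤ z, so lcm(l, k) < z.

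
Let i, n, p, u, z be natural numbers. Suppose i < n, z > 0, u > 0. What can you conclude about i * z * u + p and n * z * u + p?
i * z * u + p < n * z * u + p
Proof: i < n and z > 0, thus i * z < n * z. Since u > 0, i * z * u < n * z * u. Then i * z * u + p < n * z * u + p.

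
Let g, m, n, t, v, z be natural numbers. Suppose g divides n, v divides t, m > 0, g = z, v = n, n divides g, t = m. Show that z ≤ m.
n divides g and g divides n, hence n = g. Since v = n, v = g. t = m and v divides t, therefore v divides m. Since v = g, g divides m. Since m > 0, g ≤ m. Because g = z, z ≤ m.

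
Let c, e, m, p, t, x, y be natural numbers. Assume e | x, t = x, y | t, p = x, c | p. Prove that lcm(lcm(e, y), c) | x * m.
t = x and y | t, so y | x. Because e | x, lcm(e, y) | x. p = x and c | p, therefore c | x. lcm(e, y) | x, so lcm(lcm(e, y), c) | x. Then lcm(lcm(e, y), c) | x * m.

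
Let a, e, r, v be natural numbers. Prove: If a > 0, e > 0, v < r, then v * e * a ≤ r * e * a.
Since v < r and e > 0, by multiplying by a positive, v * e < r * e. Combining with a > 0, by multiplying by a positive, v * e * a < r * e * a. Then v * e * a ≤ r * e * a.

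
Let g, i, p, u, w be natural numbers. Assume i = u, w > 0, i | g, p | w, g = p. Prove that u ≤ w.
From g = p and i | g, i | p. Since i = u, u | p. Since p | w, u | w. Since w > 0, u ≤ w.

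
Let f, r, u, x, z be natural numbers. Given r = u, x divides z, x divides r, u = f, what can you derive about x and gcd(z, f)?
x divides gcd(z, f)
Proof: Since r = u and u = f, r = f. Since x divides r, x divides f. x divides z, so x divides gcd(z, f).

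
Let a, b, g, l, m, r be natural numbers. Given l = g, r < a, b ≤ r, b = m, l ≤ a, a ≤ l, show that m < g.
Since a ≤ l and l ≤ a, a = l. l = g, so a = g. b = m and b ≤ r, hence m ≤ r. r < a, so m < a. a = g, so m < g.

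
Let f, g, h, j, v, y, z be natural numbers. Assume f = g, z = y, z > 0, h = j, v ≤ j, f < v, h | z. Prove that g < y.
f < v and v ≤ j, thus f < j. From h | z and z > 0, h ≤ z. From z = y, h ≤ y. Since h = j, j ≤ y. Since f < j, f < y. Since f = g, g < y.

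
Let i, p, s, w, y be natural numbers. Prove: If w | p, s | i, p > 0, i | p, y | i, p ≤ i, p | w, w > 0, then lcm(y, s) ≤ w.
From i | p and p > 0, i ≤ p. Since p ≤ i, i = p. Since p | w and w | p, p = w. Since i = p, i = w. y | i and s | i, so lcm(y, s) | i. Since i = w, lcm(y, s) | w. From w > 0, lcm(y, s) ≤ w.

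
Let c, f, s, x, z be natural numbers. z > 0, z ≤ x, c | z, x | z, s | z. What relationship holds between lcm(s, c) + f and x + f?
lcm(s, c) + f ≤ x + f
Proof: x | z and z > 0, so x ≤ z. z ≤ x, so z = x. From s | z and c | z, lcm(s, c) | z. z > 0, so lcm(s, c) ≤ z. Because z = x, lcm(s, c) ≤ x. Then lcm(s, c) + f ≤ x + f.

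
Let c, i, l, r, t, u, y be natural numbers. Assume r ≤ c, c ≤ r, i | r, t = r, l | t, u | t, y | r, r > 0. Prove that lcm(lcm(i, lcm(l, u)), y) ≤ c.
r ≤ c and c ≤ r, hence r = c. Because l | t and u | t, lcm(l, u) | t. Because t = r, lcm(l, u) | r. Since i | r, lcm(i, lcm(l, u)) | r. Since y | r, lcm(lcm(i, lcm(l, u)), y) | r. Since r > 0, lcm(lcm(i, lcm(l, u)), y) ≤ r. Since r = c, lcm(lcm(i, lcm(l, u)), y) ≤ c.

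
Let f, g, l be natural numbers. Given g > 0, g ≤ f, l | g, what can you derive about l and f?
l ≤ f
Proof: From l | g and g > 0, l ≤ g. g ≤ f, so l ≤ f.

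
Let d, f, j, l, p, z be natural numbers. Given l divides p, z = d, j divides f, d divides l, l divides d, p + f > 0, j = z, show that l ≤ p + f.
d divides l and l divides d, hence d = l. Since z = d, z = l. j = z and j divides f, thus z divides f. z = l, so l divides f. Since l divides p, l divides p + f. From p + f > 0, l ≤ p + f.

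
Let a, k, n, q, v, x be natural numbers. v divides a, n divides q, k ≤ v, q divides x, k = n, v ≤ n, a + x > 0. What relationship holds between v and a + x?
v ≤ a + x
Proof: k = n and k ≤ v, hence n ≤ v. Since v ≤ n, n = v. From n divides q and q divides x, n divides x. Since n = v, v divides x. Since v divides a, v divides a + x. a + x > 0, so v ≤ a + x.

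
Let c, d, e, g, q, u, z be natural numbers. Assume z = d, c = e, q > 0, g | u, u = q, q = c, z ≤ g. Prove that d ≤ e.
Since q = c and c = e, q = e. Since u = q and g | u, g | q. Because q > 0, g ≤ q. Since q = e, g ≤ e. z ≤ g, so z ≤ e. Since z = d, d ≤ e.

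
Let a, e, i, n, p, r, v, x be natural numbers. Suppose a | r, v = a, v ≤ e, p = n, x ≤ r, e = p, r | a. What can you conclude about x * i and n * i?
x * i ≤ n * i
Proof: a | r and r | a, therefore a = r. v = a, so v = r. From e = p and p = n, e = n. v ≤ e, so v ≤ n. v = r, so r ≤ n. x ≤ r, so x ≤ n. Then x * i ≤ n * i.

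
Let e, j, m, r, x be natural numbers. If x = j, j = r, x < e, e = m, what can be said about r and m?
r < m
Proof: x = j and j = r, therefore x = r. x < e, so r < e. Since e = m, r < m.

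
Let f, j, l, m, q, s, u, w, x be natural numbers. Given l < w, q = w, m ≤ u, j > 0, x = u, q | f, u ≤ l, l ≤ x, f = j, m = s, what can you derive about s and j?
s < j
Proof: Because x = u and l ≤ x, l ≤ u. u ≤ l, so l = u. Since l < w, u < w. m ≤ u, so m < w. Because m = s, s < w. q = w and q | f, hence w | f. Since f = j, w | j. Because j > 0, w ≤ j. Because s < w, s < j.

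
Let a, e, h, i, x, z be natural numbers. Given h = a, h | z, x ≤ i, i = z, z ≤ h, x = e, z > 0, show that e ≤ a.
From h | z and z > 0, h ≤ z. z ≤ h, so z = h. i = z, so i = h. Since x ≤ i, x ≤ h. Since h = a, x ≤ a. x = e, so e ≤ a.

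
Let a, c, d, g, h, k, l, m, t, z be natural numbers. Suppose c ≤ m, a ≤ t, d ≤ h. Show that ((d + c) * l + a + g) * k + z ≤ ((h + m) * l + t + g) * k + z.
From d ≤ h and c ≤ m, d + c ≤ h + m. By multiplying by a non-negative, (d + c) * l ≤ (h + m) * l. Since a ≤ t, a + g ≤ t + g. Since (d + c) * l ≤ (h + m) * l, (d + c) * l + a + g ≤ (h + m) * l + t + g. By multiplying by a non-negative, ((d + c) * l + a + g) * k ≤ ((h + m) * l + t + g) * k. Then ((d + c) * l + a + g) * k + z ≤ ((h + m) * l + t + g) * k + z.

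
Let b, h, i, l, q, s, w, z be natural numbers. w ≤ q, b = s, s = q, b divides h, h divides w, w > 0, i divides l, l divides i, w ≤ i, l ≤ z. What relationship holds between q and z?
q ≤ z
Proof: b = s and s = q, thus b = q. Since b divides h and h divides w, b divides w. Since b = q, q divides w. Since w > 0, q ≤ w. w ≤ q, so w = q. Since i divides l and l divides i, i = l. Since w ≤ i, w ≤ l. Since w = q, q ≤ l. Since l ≤ z, q ≤ z.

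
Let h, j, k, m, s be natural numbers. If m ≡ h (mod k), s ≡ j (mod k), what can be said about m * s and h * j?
m * s ≡ h * j (mod k)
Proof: From m ≡ h (mod k) and s ≡ j (mod k), by multiplying congruences, m * s ≡ h * j (mod k).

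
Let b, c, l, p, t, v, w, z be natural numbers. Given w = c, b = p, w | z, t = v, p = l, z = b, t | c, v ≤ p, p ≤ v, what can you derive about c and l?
c = l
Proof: z = b and b = p, hence z = p. Since w = c and w | z, c | z. From z = p, c | p. Because v ≤ p and p ≤ v, v = p. Since t = v and t | c, v | c. Since v = p, p | c. c | p, so c = p. Since p = l, c = l.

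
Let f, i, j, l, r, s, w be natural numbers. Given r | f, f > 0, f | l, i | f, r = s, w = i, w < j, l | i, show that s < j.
f | l and l | i, therefore f | i. i | f, so f = i. r | f and f > 0, so r ≤ f. From r = s, s ≤ f. Since f = i, s ≤ i. w = i and w < j, therefore i < j. Since s ≤ i, s < j.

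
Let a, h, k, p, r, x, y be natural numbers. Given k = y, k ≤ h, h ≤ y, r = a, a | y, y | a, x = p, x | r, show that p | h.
Since k = y and k ≤ h, y ≤ h. Since h ≤ y, y = h. From a | y and y | a, a = y. r = a, so r = y. Since x = p and x | r, p | r. r = y, so p | y. y = h, so p | h.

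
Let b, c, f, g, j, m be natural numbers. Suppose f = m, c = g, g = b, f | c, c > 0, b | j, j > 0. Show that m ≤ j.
c = g and g = b, so c = b. From f | c and c > 0, f ≤ c. Since c = b, f ≤ b. Because b | j and j > 0, b ≤ j. f ≤ b, so f ≤ j. Since f = m, m ≤ j.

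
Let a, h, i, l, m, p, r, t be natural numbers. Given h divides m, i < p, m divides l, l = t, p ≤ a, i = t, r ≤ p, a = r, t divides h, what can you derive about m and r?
m < r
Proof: From t divides h and h divides m, t divides m. Since l = t and m divides l, m divides t. Since t divides m, t = m. Because a = r and p ≤ a, p ≤ r. Since r ≤ p, p = r. i = t and i < p, therefore t < p. Since p = r, t < r. Since t = m, m < r.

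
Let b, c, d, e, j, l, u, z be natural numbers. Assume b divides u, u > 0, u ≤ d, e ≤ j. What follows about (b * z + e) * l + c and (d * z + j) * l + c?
(b * z + e) * l + c ≤ (d * z + j) * l + c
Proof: Because b divides u and u > 0, b ≤ u. Since u ≤ d, b ≤ d. By multiplying by a non-negative, b * z ≤ d * z. Since e ≤ j, b * z + e ≤ d * z + j. By multiplying by a non-negative, (b * z + e) * l ≤ (d * z + j) * l. Then (b * z + e) * l + c ≤ (d * z + j) * l + c.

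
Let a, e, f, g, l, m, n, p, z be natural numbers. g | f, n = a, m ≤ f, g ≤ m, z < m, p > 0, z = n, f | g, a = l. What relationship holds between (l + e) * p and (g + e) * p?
(l + e) * p < (g + e) * p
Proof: f | g and g | f, thus f = g. m ≤ f, so m ≤ g. Because g ≤ m, m = g. Since n = a and a = l, n = l. z = n, so z = l. z < m, so l < m. Since m = g, l < g. Then l + e < g + e. p > 0, so (l + e) * p < (g + e) * p.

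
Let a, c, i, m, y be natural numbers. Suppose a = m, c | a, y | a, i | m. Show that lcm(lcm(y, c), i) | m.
y | a and c | a, therefore lcm(y, c) | a. Since a = m, lcm(y, c) | m. Since i | m, lcm(lcm(y, c), i) | m.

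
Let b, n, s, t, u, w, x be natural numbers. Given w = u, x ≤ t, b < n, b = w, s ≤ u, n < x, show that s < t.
b = w and b < n, therefore w < n. w = u, so u < n. Because n < x, u < x. s ≤ u, so s < x. Since x ≤ t, s < t.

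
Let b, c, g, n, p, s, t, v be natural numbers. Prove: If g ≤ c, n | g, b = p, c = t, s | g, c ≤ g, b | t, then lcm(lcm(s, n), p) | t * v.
Because g ≤ c and c ≤ g, g = c. Since c = t, g = t. From s | g and n | g, lcm(s, n) | g. g = t, so lcm(s, n) | t. Since b = p and b | t, p | t. Since lcm(s, n) | t, lcm(lcm(s, n), p) | t. Then lcm(lcm(s, n), p) | t * v.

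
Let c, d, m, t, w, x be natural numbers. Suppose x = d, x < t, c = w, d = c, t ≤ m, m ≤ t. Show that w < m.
From d = c and c = w, d = w. Since t ≤ m and m ≤ t, t = m. x = d and x < t, therefore d < t. Because t = m, d < m. d = w, so w < m.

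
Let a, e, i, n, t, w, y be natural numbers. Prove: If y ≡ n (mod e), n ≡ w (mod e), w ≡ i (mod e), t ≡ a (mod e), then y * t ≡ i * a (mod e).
y ≡ n (mod e) and n ≡ w (mod e), thus y ≡ w (mod e). w ≡ i (mod e), so y ≡ i (mod e). Since t ≡ a (mod e), y * t ≡ i * a (mod e).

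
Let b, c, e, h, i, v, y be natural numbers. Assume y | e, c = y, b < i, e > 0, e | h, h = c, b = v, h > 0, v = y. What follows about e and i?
e < i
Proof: Since b = v and v = y, b = y. y | e and e > 0, thus y ≤ e. e | h and h > 0, so e ≤ h. Since h = c, e ≤ c. Since c = y, e ≤ y. From y ≤ e, y = e. Since b = y, b = e. b < i, so e < i.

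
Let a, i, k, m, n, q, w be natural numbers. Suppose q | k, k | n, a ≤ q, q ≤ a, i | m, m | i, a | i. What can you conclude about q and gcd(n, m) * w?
q | gcd(n, m) * w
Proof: q | k and k | n, therefore q | n. Since a ≤ q and q ≤ a, a = q. i | m and m | i, therefore i = m. Since a | i, a | m. Since a = q, q | m. Since q | n, q | gcd(n, m). Then q | gcd(n, m) * w.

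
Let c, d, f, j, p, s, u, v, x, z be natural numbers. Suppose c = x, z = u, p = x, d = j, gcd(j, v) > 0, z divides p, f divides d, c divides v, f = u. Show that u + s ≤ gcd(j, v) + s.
f = u and f divides d, so u divides d. Since d = j, u divides j. Since p = x and z divides p, z divides x. c = x and c divides v, thus x divides v. Since z divides x, z divides v. z = u, so u divides v. Since u divides j, u divides gcd(j, v). Since gcd(j, v) > 0, u ≤ gcd(j, v). Then u + s ≤ gcd(j, v) + s.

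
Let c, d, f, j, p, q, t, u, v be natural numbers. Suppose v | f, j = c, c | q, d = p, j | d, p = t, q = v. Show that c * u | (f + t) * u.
Because q = v and c | q, c | v. From v | f, c | f. d = p and p = t, thus d = t. Since j = c and j | d, c | d. d = t, so c | t. c | f, so c | f + t. Then c * u | (f + t) * u.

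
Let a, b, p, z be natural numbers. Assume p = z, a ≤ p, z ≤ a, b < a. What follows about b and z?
b < z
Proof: p = z and a ≤ p, hence a ≤ z. z ≤ a, so a = z. Since b < a, b < z.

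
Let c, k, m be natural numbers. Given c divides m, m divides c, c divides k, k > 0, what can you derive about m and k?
m ≤ k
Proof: Since c divides m and m divides c, c = m. From c divides k and k > 0, c ≤ k. c = m, so m ≤ k.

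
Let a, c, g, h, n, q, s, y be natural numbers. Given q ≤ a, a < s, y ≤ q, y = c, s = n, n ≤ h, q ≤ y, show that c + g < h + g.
Since q ≤ y and y ≤ q, q = y. y = c, so q = c. q ≤ a and a < s, so q < s. Since s = n, q < n. From n ≤ h, q < h. q = c, so c < h. Then c + g < h + g.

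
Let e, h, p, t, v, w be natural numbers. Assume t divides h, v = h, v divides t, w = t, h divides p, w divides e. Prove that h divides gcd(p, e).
Because v = h and v divides t, h divides t. t divides h, so t = h. Because w = t and w divides e, t divides e. Since t = h, h divides e. h divides p, so h divides gcd(p, e).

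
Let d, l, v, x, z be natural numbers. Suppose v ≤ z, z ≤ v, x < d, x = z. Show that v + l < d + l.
From z ≤ v and v ≤ z, z = v. x = z, so x = v. x < d, so v < d. Then v + l < d + l.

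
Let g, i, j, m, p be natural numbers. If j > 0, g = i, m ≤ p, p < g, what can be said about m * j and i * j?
m * j < i * j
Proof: m ≤ p and p < g, so m < g. g = i, so m < i. Because j > 0, m * j < i * j.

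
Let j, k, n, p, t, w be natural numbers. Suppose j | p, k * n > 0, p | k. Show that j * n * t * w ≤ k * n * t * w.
j | p and p | k, hence j | k. Then j * n | k * n. k * n > 0, so j * n ≤ k * n. Then j * n * t ≤ k * n * t. Then j * n * t * w ≤ k * n * t * w.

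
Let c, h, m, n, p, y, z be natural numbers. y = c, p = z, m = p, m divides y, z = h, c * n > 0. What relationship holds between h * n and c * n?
h * n ≤ c * n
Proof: From p = z and z = h, p = h. y = c and m divides y, so m divides c. m = p, so p divides c. Since p = h, h divides c. Then h * n divides c * n. Since c * n > 0, h * n ≤ c * n.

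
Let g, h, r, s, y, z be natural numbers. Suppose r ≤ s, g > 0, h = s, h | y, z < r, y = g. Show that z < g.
z < r and r ≤ s, so z < s. y = g and h | y, therefore h | g. g > 0, so h ≤ g. Since h = s, s ≤ g. Since z < s, z < g.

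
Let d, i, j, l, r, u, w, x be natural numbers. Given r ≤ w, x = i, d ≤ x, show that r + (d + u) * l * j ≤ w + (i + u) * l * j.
x = i and d ≤ x, therefore d ≤ i. Then d + u ≤ i + u. By multiplying by a non-negative, (d + u) * l ≤ (i + u) * l. By multiplying by a non-negative, (d + u) * l * j ≤ (i + u) * l * j. r ≤ w, so r + (d + u) * l * j ≤ w + (i + u) * l * j.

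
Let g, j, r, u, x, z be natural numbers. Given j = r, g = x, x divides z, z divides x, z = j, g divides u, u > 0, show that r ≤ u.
From x divides z and z divides x, x = z. Since g = x, g = z. z = j, so g = j. g divides u, so j divides u. u > 0, so j ≤ u. Because j = r, r ≤ u.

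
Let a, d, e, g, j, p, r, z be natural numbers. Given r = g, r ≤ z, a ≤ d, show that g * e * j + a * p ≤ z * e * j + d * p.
r = g and r ≤ z, thus g ≤ z. Then g * e ≤ z * e. Then g * e * j ≤ z * e * j. a ≤ d, thus a * p ≤ d * p. g * e * j ≤ z * e * j, so g * e * j + a * p ≤ z * e * j + d * p.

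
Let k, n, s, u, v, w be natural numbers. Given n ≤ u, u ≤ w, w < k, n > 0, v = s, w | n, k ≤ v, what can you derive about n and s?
n < s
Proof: w | n and n > 0, therefore w ≤ n. n ≤ u and u ≤ w, hence n ≤ w. Since w ≤ n, w = n. v = s and k ≤ v, thus k ≤ s. Because w < k, w < s. w = n, so n < s.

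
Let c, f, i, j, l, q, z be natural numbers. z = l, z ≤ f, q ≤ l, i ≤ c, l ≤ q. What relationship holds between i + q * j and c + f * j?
i + q * j ≤ c + f * j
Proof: Because l ≤ q and q ≤ l, l = q. From z = l and z ≤ f, l ≤ f. Since l = q, q ≤ f. Then q * j ≤ f * j. From i ≤ c, i + q * j ≤ c + f * j.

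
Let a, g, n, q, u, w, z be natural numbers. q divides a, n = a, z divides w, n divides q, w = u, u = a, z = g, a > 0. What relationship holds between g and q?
g ≤ q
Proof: From n = a and n divides q, a divides q. From q divides a, a = q. From w = u and u = a, w = a. From z divides w, z divides a. From a > 0, z ≤ a. a = q, so z ≤ q. z = g, so g ≤ q.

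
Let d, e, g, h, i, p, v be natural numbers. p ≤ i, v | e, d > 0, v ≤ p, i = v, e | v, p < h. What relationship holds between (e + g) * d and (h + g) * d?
(e + g) * d < (h + g) * d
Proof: Because i = v and p ≤ i, p ≤ v. From v ≤ p, p = v. v | e and e | v, thus v = e. p = v, so p = e. Since p < h, e < h. Then e + g < h + g. Since d > 0, (e + g) * d < (h + g) * d.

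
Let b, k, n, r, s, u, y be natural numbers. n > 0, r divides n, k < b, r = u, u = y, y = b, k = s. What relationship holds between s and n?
s < n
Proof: Because k = s and k < b, s < b. Since r = u and u = y, r = y. Since r divides n, y divides n. Since y = b, b divides n. Since n > 0, b ≤ n. From s < b, s < n.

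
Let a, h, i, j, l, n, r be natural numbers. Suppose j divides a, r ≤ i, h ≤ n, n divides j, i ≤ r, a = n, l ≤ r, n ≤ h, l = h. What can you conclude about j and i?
j ≤ i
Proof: Since h ≤ n and n ≤ h, h = n. Since l = h, l = n. a = n and j divides a, therefore j divides n. Since n divides j, n = j. From l = n, l = j. r ≤ i and i ≤ r, thus r = i. l ≤ r, so l ≤ i. l = j, so j ≤ i.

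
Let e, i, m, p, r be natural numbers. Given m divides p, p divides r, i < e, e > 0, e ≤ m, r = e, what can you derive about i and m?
i < m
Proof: From m divides p and p divides r, m divides r. Since r = e, m divides e. e > 0, so m ≤ e. Because e ≤ m, e = m. Because i < e, i < m.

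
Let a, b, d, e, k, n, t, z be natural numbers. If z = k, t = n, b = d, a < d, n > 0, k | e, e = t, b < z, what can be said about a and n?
a < n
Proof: Since z = k and b < z, b < k. b = d, so d < k. e = t and t = n, so e = n. Since k | e, k | n. n > 0, so k ≤ n. From d < k, d < n. Since a < d, a < n.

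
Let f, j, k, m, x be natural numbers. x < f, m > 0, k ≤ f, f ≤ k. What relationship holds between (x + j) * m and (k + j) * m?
(x + j) * m < (k + j) * m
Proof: Since f ≤ k and k ≤ f, f = k. x < f, so x < k. Then x + j < k + j. m > 0, so (x + j) * m < (k + j) * m.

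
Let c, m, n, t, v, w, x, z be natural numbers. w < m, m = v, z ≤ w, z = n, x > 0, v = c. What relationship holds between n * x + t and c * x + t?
n * x + t < c * x + t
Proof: m = v and v = c, therefore m = c. Since z ≤ w and w < m, z < m. Since z = n, n < m. Since m = c, n < c. x > 0, so n * x < c * x. Then n * x + t < c * x + t.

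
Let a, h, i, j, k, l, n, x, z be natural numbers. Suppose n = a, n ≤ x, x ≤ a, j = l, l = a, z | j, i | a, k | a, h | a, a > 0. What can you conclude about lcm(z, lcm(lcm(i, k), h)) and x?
lcm(z, lcm(lcm(i, k), h)) ≤ x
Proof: From n = a and n ≤ x, a ≤ x. Since x ≤ a, a = x. j = l and l = a, thus j = a. z | j, so z | a. i | a and k | a, so lcm(i, k) | a. Since h | a, lcm(lcm(i, k), h) | a. Because z | a, lcm(z, lcm(lcm(i, k), h)) | a. From a > 0, lcm(z, lcm(lcm(i, k), h)) ≤ a. a = x, so lcm(z, lcm(lcm(i, k), h)) ≤ x.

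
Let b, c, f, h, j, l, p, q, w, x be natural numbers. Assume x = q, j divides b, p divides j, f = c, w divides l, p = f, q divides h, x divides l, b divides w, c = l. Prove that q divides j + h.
Because p = f and f = c, p = c. p divides j, so c divides j. c = l, so l divides j. From j divides b and b divides w, j divides w. w divides l, so j divides l. l divides j, so l = j. Since x = q and x divides l, q divides l. Since l = j, q divides j. q divides h, so q divides j + h.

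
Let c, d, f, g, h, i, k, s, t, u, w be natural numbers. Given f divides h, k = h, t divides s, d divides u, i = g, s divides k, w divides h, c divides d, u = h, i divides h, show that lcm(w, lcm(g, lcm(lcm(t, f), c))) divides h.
Since i = g and i divides h, g divides h. Since k = h and s divides k, s divides h. t divides s, so t divides h. Since f divides h, lcm(t, f) divides h. u = h and d divides u, therefore d divides h. c divides d, so c divides h. Since lcm(t, f) divides h, lcm(lcm(t, f), c) divides h. From g divides h, lcm(g, lcm(lcm(t, f), c)) divides h. Since w divides h, lcm(w, lcm(g, lcm(lcm(t, f), c))) divides h.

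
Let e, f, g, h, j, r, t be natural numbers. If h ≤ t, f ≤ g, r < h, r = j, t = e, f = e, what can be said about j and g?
j < g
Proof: r = j and r < h, so j < h. Since h ≤ t, j < t. Since t = e, j < e. f = e and f ≤ g, thus e ≤ g. Since j < e, j < g.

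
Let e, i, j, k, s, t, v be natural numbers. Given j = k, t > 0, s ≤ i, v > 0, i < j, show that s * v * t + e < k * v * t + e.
Because j = k and i < j, i < k. s ≤ i, so s < k. Because v > 0, s * v < k * v. Since t > 0, s * v * t < k * v * t. Then s * v * t + e < k * v * t + e.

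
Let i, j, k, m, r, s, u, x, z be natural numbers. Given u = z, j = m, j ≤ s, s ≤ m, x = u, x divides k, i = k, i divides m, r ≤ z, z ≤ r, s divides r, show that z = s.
j = m and j ≤ s, thus m ≤ s. s ≤ m, so m = s. x = u and x divides k, hence u divides k. i = k and i divides m, thus k divides m. u divides k, so u divides m. m = s, so u divides s. From u = z, z divides s. r ≤ z and z ≤ r, so r = z. Because s divides r, s divides z. Since z divides s, z = s.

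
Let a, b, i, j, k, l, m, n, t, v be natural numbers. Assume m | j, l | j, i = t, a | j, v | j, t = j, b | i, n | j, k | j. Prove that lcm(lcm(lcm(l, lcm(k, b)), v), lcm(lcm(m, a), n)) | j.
i = t and t = j, therefore i = j. Since b | i, b | j. Because k | j, lcm(k, b) | j. Since l | j, lcm(l, lcm(k, b)) | j. From v | j, lcm(lcm(l, lcm(k, b)), v) | j. m | j and a | j, thus lcm(m, a) | j. Since n | j, lcm(lcm(m, a), n) | j. Since lcm(lcm(l, lcm(k, b)), v) | j, lcm(lcm(lcm(l, lcm(k, b)), v), lcm(lcm(m, a), n)) | j.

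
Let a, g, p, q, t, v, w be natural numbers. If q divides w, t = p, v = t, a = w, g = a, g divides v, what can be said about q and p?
q divides p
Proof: v = t and g divides v, therefore g divides t. t = p, so g divides p. g = a, so a divides p. a = w, so w divides p. Since q divides w, q divides p.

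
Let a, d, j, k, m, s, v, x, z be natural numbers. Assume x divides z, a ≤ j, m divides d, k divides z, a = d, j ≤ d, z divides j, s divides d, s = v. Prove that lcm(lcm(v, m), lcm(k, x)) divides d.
From s = v and s divides d, v divides d. Since m divides d, lcm(v, m) divides d. Because a = d and a ≤ j, d ≤ j. Since j ≤ d, j = d. k divides z and x divides z, so lcm(k, x) divides z. z divides j, so lcm(k, x) divides j. Since j = d, lcm(k, x) divides d. lcm(v, m) divides d, so lcm(lcm(v, m), lcm(k, x)) divides d.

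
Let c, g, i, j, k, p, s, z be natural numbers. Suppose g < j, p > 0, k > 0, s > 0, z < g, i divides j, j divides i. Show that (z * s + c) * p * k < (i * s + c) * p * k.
j divides i and i divides j, so j = i. Since z < g and g < j, z < j. Since j = i, z < i. Combined with s > 0, by multiplying by a positive, z * s < i * s. Then z * s + c < i * s + c. Since p > 0, by multiplying by a positive, (z * s + c) * p < (i * s + c) * p. Since k > 0, by multiplying by a positive, (z * s + c) * p * k < (i * s + c) * p * k.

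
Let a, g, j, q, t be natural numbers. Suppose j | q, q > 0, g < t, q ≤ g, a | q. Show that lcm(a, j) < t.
a | q and j | q, therefore lcm(a, j) | q. From q > 0, lcm(a, j) ≤ q. From q ≤ g and g < t, q < t. lcm(a, j) ≤ q, so lcm(a, j) < t.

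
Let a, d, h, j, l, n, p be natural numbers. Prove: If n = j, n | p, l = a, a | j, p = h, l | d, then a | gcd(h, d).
Since n = j and n | p, j | p. Since p = h, j | h. Since a | j, a | h. Since l = a and l | d, a | d. a | h, so a | gcd(h, d).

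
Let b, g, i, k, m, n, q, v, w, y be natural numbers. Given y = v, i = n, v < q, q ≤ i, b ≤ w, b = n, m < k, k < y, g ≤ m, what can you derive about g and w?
g < w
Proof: g ≤ m and m < k, thus g < k. y = v and k < y, therefore k < v. Since g < k, g < v. Because i = n and q ≤ i, q ≤ n. v < q, so v < n. Since g < v, g < n. Since b = n and b ≤ w, n ≤ w. Since g < n, g < w.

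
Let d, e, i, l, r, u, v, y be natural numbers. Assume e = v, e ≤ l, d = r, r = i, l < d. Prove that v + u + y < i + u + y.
e = v and e ≤ l, hence v ≤ l. Since d = r and r = i, d = i. Since l < d, l < i. Since v ≤ l, v < i. Then v + u < i + u. Then v + u + y < i + u + y.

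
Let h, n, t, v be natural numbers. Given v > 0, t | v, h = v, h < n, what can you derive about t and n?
t < n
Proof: t | v and v > 0, so t ≤ v. Because h = v and h < n, v < n. Since t ≤ v, t < n.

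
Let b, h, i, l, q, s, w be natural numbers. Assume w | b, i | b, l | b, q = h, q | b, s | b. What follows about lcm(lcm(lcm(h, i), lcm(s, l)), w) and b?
lcm(lcm(lcm(h, i), lcm(s, l)), w) | b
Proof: Since q = h and q | b, h | b. Since i | b, lcm(h, i) | b. Since s | b and l | b, lcm(s, l) | b. Because lcm(h, i) | b, lcm(lcm(h, i), lcm(s, l)) | b. Since w | b, lcm(lcm(lcm(h, i), lcm(s, l)), w) | b.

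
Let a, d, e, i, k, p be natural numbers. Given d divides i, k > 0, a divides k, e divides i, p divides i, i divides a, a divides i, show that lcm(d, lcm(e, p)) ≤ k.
Because e divides i and p divides i, lcm(e, p) divides i. d divides i, so lcm(d, lcm(e, p)) divides i. From a divides i and i divides a, a = i. Since a divides k, i divides k. lcm(d, lcm(e, p)) divides i, so lcm(d, lcm(e, p)) divides k. k > 0, so lcm(d, lcm(e, p)) ≤ k.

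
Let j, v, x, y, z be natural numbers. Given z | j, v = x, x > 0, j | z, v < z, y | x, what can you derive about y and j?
y < j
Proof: Because z | j and j | z, z = j. Because y | x and x > 0, y ≤ x. v = x and v < z, hence x < z. y ≤ x, so y < z. Since z = j, y < j.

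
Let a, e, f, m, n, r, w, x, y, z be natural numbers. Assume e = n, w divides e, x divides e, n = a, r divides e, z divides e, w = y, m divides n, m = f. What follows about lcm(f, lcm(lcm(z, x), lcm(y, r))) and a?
lcm(f, lcm(lcm(z, x), lcm(y, r))) divides a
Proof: From m = f and m divides n, f divides n. Because z divides e and x divides e, lcm(z, x) divides e. w = y and w divides e, so y divides e. r divides e, so lcm(y, r) divides e. lcm(z, x) divides e, so lcm(lcm(z, x), lcm(y, r)) divides e. Because e = n, lcm(lcm(z, x), lcm(y, r)) divides n. Since f divides n, lcm(f, lcm(lcm(z, x), lcm(y, r))) divides n. n = a, so lcm(f, lcm(lcm(z, x), lcm(y, r))) divides a.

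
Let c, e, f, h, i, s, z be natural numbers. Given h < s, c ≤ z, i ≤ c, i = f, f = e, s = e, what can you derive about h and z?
h < z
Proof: s = e and h < s, thus h < e. i = f and f = e, therefore i = e. Since i ≤ c, e ≤ c. Since c ≤ z, e ≤ z. From h < e, h < z.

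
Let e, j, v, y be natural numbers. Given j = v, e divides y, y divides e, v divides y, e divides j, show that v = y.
e divides y and y divides e, so e = y. j = v and e divides j, thus e divides v. Because e = y, y divides v. v divides y, so v = y.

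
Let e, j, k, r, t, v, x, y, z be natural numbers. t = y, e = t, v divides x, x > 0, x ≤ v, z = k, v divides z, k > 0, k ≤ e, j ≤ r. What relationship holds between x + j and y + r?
x + j ≤ y + r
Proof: v divides x and x > 0, hence v ≤ x. Since x ≤ v, v = x. z = k and v divides z, therefore v divides k. k > 0, so v ≤ k. v = x, so x ≤ k. Since k ≤ e, x ≤ e. e = t, so x ≤ t. Since t = y, x ≤ y. j ≤ r, so x + j ≤ y + r.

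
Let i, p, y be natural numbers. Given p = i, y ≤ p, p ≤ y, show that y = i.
y ≤ p and p ≤ y, so y = p. Because p = i, y = i.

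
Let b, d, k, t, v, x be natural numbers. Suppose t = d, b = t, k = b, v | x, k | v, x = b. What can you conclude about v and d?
v = d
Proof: From x = b and v | x, v | b. k = b and k | v, thus b | v. v | b, so v = b. Since b = t, v = t. Since t = d, v = d.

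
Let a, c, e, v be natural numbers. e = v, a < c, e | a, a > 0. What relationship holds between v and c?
v < c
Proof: e = v and e | a, so v | a. a > 0, so v ≤ a. a < c, so v < c.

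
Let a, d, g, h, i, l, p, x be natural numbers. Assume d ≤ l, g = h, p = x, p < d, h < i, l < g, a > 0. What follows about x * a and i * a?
x * a < i * a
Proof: Because g = h and l < g, l < h. Since d ≤ l, d < h. p < d, so p < h. Since p = x, x < h. h < i, so x < i. Since a > 0, x * a < i * a.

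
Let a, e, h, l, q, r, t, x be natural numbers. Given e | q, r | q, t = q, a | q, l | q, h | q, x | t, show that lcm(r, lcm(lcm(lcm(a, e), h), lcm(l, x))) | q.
a | q and e | q, hence lcm(a, e) | q. h | q, so lcm(lcm(a, e), h) | q. t = q and x | t, thus x | q. l | q, so lcm(l, x) | q. lcm(lcm(a, e), h) | q, so lcm(lcm(lcm(a, e), h), lcm(l, x)) | q. r | q, so lcm(r, lcm(lcm(lcm(a, e), h), lcm(l, x))) | q.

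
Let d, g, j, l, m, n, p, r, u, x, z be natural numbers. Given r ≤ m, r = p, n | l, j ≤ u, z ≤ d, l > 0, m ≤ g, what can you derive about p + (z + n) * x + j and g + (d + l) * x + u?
p + (z + n) * x + j ≤ g + (d + l) * x + u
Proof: r ≤ m and m ≤ g, therefore r ≤ g. Since r = p, p ≤ g. n | l and l > 0, therefore n ≤ l. z ≤ d, so z + n ≤ d + l. Then (z + n) * x ≤ (d + l) * x. Since j ≤ u, (z + n) * x + j ≤ (d + l) * x + u. p ≤ g, so p + (z + n) * x + j ≤ g + (d + l) * x + u.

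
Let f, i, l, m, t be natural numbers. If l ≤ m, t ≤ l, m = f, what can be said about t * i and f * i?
t * i ≤ f * i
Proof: Because t ≤ l and l ≤ m, t ≤ m. Since m = f, t ≤ f. Then t * i ≤ f * i.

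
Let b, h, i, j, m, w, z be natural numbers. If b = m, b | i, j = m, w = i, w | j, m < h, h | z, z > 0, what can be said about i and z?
i < z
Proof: Since b = m and b | i, m | i. w = i and w | j, hence i | j. Since j = m, i | m. Since m | i, m = i. h | z and z > 0, hence h ≤ z. m < h, so m < z. m = i, so i < z.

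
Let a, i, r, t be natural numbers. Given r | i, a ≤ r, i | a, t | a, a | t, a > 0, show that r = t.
Since t | a and a | t, t = a. Since r | i and i | a, r | a. Since a > 0, r ≤ a. a ≤ r, so a = r. Since t = a, t = r. Then r = t.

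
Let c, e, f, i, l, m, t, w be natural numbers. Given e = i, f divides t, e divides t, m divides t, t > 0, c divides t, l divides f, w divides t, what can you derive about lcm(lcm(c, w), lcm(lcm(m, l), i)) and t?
lcm(lcm(c, w), lcm(lcm(m, l), i)) ≤ t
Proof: Because c divides t and w divides t, lcm(c, w) divides t. l divides f and f divides t, therefore l divides t. Because m divides t, lcm(m, l) divides t. Since e = i and e divides t, i divides t. lcm(m, l) divides t, so lcm(lcm(m, l), i) divides t. Since lcm(c, w) divides t, lcm(lcm(c, w), lcm(lcm(m, l), i)) divides t. Since t > 0, lcm(lcm(c, w), lcm(lcm(m, l), i)) ≤ t.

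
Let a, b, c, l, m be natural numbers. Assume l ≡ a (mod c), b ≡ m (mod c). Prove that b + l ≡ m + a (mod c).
Since b ≡ m (mod c) and l ≡ a (mod c), by adding congruences, b + l ≡ m + a (mod c).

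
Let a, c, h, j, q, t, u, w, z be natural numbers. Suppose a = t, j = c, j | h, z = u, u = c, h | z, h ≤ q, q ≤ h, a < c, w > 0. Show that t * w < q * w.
j = c and j | h, hence c | h. z = u and u = c, thus z = c. Since h | z, h | c. c | h, so c = h. h ≤ q and q ≤ h, therefore h = q. c = h, so c = q. a < c, so a < q. a = t, so t < q. Since w > 0, t * w < q * w.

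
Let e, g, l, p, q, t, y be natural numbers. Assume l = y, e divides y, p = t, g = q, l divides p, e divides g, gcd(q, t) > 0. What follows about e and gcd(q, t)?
e ≤ gcd(q, t)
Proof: g = q and e divides g, therefore e divides q. Because p = t and l divides p, l divides t. Because l = y, y divides t. e divides y, so e divides t. e divides q, so e divides gcd(q, t). gcd(q, t) > 0, so e ≤ gcd(q, t).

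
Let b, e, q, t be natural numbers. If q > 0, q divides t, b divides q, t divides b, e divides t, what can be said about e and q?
e ≤ q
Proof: t divides b and b divides q, thus t divides q. q divides t, so t = q. Since e divides t, e divides q. Since q > 0, e ≤ q.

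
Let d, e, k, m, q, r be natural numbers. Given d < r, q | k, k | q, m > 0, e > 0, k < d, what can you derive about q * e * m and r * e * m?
q * e * m < r * e * m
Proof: Since k | q and q | k, k = q. k < d and d < r, therefore k < r. Since k = q, q < r. Since e > 0, q * e < r * e. Since m > 0, q * e * m < r * e * m.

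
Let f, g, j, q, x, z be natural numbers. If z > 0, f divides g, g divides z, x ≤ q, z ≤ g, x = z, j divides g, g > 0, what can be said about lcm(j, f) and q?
lcm(j, f) ≤ q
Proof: Because j divides g and f divides g, lcm(j, f) divides g. g > 0, so lcm(j, f) ≤ g. Since g divides z and z > 0, g ≤ z. z ≤ g, so z = g. x = z and x ≤ q, thus z ≤ q. Since z = g, g ≤ q. Since lcm(j, f) ≤ g, lcm(j, f) ≤ q.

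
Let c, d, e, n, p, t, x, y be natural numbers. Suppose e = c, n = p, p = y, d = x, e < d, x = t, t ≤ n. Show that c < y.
Because d = x and x = t, d = t. e = c and e < d, hence c < d. From d = t, c < t. Because n = p and p = y, n = y. Since t ≤ n, t ≤ y. c < t, so c < y.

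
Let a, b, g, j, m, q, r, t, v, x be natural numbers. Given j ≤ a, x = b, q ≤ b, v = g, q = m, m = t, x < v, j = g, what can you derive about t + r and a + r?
t + r < a + r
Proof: Because q = m and m = t, q = t. From q ≤ b, t ≤ b. From x = b and x < v, b < v. Since v = g, b < g. t ≤ b, so t < g. From j = g and j ≤ a, g ≤ a. Since t < g, t < a. Then t + r < a + r.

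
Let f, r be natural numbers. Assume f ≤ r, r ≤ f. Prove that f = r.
f ≤ r and r ≤ f. By antisymmetry, f = r.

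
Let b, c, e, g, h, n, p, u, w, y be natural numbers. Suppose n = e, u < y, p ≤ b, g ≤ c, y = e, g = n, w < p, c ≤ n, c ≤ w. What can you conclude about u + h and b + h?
u + h < b + h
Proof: y = e and u < y, so u < e. g = n and g ≤ c, therefore n ≤ c. Since c ≤ n, c = n. Since n = e, c = e. c ≤ w and w < p, therefore c < p. Since c = e, e < p. Since u < e, u < p. Because p ≤ b, u < b. Then u + h < b + h.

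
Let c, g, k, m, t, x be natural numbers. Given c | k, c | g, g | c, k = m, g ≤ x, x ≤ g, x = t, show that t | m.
From c | g and g | c, c = g. g ≤ x and x ≤ g, thus g = x. From c = g, c = x. Since c | k, x | k. Because x = t, t | k. From k = m, t | m.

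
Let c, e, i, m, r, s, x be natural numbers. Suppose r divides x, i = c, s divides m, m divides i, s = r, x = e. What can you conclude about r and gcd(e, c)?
r divides gcd(e, c)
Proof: x = e and r divides x, so r divides e. From s = r and s divides m, r divides m. i = c and m divides i, thus m divides c. Since r divides m, r divides c. Since r divides e, r divides gcd(e, c).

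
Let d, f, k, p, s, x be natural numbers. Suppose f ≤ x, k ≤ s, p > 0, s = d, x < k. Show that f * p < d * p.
Because f ≤ x and x < k, f < k. s = d and k ≤ s, thus k ≤ d. f < k, so f < d. From p > 0, f * p < d * p.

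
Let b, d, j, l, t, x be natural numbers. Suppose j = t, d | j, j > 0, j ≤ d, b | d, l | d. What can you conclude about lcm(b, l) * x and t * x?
lcm(b, l) * x ≤ t * x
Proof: d | j and j > 0, therefore d ≤ j. j ≤ d, so d = j. Because b | d and l | d, lcm(b, l) | d. Because d = j, lcm(b, l) | j. Since j > 0, lcm(b, l) ≤ j. j = t, so lcm(b, l) ≤ t. Then lcm(b, l) * x ≤ t * x.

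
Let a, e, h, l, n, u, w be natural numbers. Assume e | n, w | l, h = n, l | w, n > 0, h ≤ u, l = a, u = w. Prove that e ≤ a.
w | l and l | w, thus w = l. l = a, so w = a. e | n and n > 0, thus e ≤ n. u = w and h ≤ u, so h ≤ w. Since h = n, n ≤ w. e ≤ n, so e ≤ w. w = a, so e ≤ a.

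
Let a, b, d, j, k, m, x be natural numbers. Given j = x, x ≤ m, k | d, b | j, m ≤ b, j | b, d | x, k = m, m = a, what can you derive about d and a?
d = a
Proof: b | j and j | b, so b = j. From j = x, b = x. m ≤ b, so m ≤ x. x ≤ m, so x = m. Since d | x, d | m. k = m and k | d, so m | d. Since d | m, d = m. Because m = a, d = a.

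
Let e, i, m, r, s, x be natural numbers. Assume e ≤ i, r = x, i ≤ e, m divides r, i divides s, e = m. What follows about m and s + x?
m divides s + x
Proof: Since i ≤ e and e ≤ i, i = e. Since e = m, i = m. Because i divides s, m divides s. From r = x and m divides r, m divides x. Since m divides s, m divides s + x.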